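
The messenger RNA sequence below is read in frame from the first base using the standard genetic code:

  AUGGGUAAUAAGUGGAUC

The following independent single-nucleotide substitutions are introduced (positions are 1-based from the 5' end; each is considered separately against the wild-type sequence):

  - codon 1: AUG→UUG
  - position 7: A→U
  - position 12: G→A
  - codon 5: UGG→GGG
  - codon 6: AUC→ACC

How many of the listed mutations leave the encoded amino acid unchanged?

Codon 1: AUG (Met) → UUG (Leu) — missense.
Codon 3: AAU (Asn) → UAU (Tyr) — missense.
Codon 4: AAG (Lys) → AAA (Lys) — synonymous.
Codon 5: UGG (Trp) → GGG (Gly) — missense.
Codon 6: AUC (Ile) → ACC (Thr) — missense.
Synonymous: 1 of 5.

1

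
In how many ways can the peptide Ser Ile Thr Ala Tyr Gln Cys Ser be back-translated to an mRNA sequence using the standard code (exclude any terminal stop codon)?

Ser: 6 codons.
Ile: 3 codons.
Thr: 4 codons.
Ala: 4 codons.
Tyr: 2 codons.
Gln: 2 codons.
Cys: 2 codons.
Ser: 6 codons.
6 × 3 × 4 × 4 × 2 × 2 × 2 × 6 = 13824.

13824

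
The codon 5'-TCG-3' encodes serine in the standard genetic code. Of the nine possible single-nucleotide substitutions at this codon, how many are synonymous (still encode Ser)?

Position 1: none → 0 synonymous.
Position 2: none → 0 synonymous.
Position 3: TCT, TCC, TCA → 3 synonymous.
Total: 0 + 0 + 3 = 3.

3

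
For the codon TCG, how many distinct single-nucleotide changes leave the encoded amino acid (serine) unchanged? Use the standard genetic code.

Position 1: none → 0 synonymous.
Position 2: none → 0 synonymous.
Position 3: TCT, TCC, TCA → 3 synonymous.
Total: 0 + 0 + 3 = 3.

3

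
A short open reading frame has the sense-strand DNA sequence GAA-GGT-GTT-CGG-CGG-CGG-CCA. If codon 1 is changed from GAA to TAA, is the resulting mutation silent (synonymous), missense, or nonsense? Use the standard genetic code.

nonsense

Position 1 falls in codon 1: GAA → Glu.
After the substitution the codon is TAA → Stop.
The new codon is a stop codon, so this is a nonsense mutation.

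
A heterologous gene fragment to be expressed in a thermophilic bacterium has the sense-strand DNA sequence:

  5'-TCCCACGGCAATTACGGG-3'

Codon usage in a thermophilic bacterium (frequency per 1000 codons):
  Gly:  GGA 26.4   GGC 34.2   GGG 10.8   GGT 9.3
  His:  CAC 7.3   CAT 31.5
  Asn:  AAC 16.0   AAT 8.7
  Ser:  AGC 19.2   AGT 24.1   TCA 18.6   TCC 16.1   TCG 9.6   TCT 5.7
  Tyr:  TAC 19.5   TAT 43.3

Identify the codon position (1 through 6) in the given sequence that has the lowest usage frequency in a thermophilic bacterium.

Codon 1 TCC (Ser): 16.1 per 1000.
Codon 2 CAC (His): 7.3 per 1000.
Codon 3 GGC (Gly): 34.2 per 1000.
Codon 4 AAT (Asn): 8.7 per 1000.
Codon 5 TAC (Tyr): 19.5 per 1000.
Codon 6 GGG (Gly): 10.8 per 1000.
Lowest frequency is 7.3 at codon 2.

2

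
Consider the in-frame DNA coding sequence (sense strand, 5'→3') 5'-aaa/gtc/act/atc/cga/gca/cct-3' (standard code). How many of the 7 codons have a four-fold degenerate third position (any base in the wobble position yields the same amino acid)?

Codon 1 AAA (Lys): third position 2-fold.
Codon 2 GTC (Val): third position 4-fold.
Codon 3 ACT (Thr): third position 4-fold.
Codon 4 ATC (Ile): third position 3-fold.
Codon 5 CGA (Arg): third position 4-fold.
Codon 6 GCA (Ala): third position 4-fold.
Codon 7 CCT (Pro): third position 4-fold.
Four-fold degenerate third positions: 5.

5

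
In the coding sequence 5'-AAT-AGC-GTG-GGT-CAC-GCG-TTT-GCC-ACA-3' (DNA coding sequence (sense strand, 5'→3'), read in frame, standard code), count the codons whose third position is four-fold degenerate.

5

Codon 1 AAT (Asn): third position 2-fold.
Codon 2 AGC (Ser): third position 2-fold.
Codon 3 GTG (Val): third position 4-fold.
Codon 4 GGT (Gly): third position 4-fold.
Codon 5 CAC (His): third position 2-fold.
Codon 6 GCG (Ala): third position 4-fold.
Codon 7 TTT (Phe): third position 2-fold.
Codon 8 GCC (Ala): third position 4-fold.
Codon 9 ACA (Thr): third position 4-fold.
Four-fold degenerate third positions: 5.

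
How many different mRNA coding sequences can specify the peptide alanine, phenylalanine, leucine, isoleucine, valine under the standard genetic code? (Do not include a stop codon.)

576

Ala: 4 codons.
Phe: 2 codons.
Leu: 6 codons.
Ile: 3 codons.
Val: 4 codons.
4 × 2 × 6 × 3 × 4 = 576.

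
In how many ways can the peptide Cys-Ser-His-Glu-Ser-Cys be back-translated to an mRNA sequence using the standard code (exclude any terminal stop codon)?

Cys: 2 codons.
Ser: 6 codons.
His: 2 codons.
Glu: 2 codons.
Ser: 6 codons.
Cys: 2 codons.
2 × 6 × 2 × 2 × 6 × 2 = 576.

576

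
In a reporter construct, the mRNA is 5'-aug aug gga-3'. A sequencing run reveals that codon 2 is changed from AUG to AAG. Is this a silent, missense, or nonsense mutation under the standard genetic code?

Position 5 falls in codon 2: AUG → Met.
After the substitution the codon is AAG → Lys.
Met ≠ Lys, so this is a missense mutation.

missense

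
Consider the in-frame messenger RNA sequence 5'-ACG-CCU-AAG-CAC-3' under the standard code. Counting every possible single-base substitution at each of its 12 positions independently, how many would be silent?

8

Codon 1 (ACG, Thr): 3 synonymous substitutions.
Codon 2 (CCU, Pro): 3 synonymous substitutions.
Codon 3 (AAG, Lys): 1 synonymous substitution.
Codon 4 (CAC, His): 1 synonymous substitution.
Total: 3 + 3 + 1 + 1 = 8.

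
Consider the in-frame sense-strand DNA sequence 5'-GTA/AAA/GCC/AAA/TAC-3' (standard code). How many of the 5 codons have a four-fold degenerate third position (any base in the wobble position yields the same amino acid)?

2

Codon 1 GTA (Val): third position 4-fold.
Codon 2 AAA (Lys): third position 2-fold.
Codon 3 GCC (Ala): third position 4-fold.
Codon 4 AAA (Lys): third position 2-fold.
Codon 5 TAC (Tyr): third position 2-fold.
Four-fold degenerate third positions: 2.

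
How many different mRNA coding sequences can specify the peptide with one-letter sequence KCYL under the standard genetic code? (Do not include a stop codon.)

Lys: 2 codons.
Cys: 2 codons.
Tyr: 2 codons.
Leu: 6 codons.
2 × 2 × 2 × 6 = 48.

48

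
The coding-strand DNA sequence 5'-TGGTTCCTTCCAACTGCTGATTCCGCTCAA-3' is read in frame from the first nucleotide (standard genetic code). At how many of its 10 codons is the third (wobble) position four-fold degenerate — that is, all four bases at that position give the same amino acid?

Codon 1 TGG (Trp): third position 1-fold.
Codon 2 TTC (Phe): third position 2-fold.
Codon 3 CTT (Leu): third position 4-fold.
Codon 4 CCA (Pro): third position 4-fold.
Codon 5 ACT (Thr): third position 4-fold.
Codon 6 GCT (Ala): third position 4-fold.
Codon 7 GAT (Asp): third position 2-fold.
Codon 8 TCC (Ser): third position 4-fold.
Codon 9 GCT (Ala): third position 4-fold.
Codon 10 CAA (Gln): third position 2-fold.
Four-fold degenerate third positions: 6.

6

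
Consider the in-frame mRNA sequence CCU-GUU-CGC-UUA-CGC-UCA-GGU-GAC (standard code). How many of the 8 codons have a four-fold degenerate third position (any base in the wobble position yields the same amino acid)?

Codon 1 CCU (Pro): third position 4-fold.
Codon 2 GUU (Val): third position 4-fold.
Codon 3 CGC (Arg): third position 4-fold.
Codon 4 UUA (Leu): third position 2-fold.
Codon 5 CGC (Arg): third position 4-fold.
Codon 6 UCA (Ser): third position 4-fold.
Codon 7 GGU (Gly): third position 4-fold.
Codon 8 GAC (Asp): third position 2-fold.
Four-fold degenerate third positions: 6.

6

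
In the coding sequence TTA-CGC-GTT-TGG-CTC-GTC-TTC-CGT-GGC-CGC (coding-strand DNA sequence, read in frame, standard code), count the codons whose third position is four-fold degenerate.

Codon 1 TTA (Leu): third position 2-fold.
Codon 2 CGC (Arg): third position 4-fold.
Codon 3 GTT (Val): third position 4-fold.
Codon 4 TGG (Trp): third position 1-fold.
Codon 5 CTC (Leu): third position 4-fold.
Codon 6 GTC (Val): third position 4-fold.
Codon 7 TTC (Phe): third position 2-fold.
Codon 8 CGT (Arg): third position 4-fold.
Codon 9 GGC (Gly): third position 4-fold.
Codon 10 CGC (Arg): third position 4-fold.
Four-fold degenerate third positions: 7.

7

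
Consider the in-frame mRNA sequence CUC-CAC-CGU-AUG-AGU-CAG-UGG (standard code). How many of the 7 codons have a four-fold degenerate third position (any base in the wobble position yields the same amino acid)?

2

Codon 1 CUC (Leu): third position 4-fold.
Codon 2 CAC (His): third position 2-fold.
Codon 3 CGU (Arg): third position 4-fold.
Codon 4 AUG (Met): third position 1-fold.
Codon 5 AGU (Ser): third position 2-fold.
Codon 6 CAG (Gln): third position 2-fold.
Codon 7 UGG (Trp): third position 1-fold.
Four-fold degenerate third positions: 2.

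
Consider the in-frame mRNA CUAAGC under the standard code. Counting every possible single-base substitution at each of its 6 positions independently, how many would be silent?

Codon 1 (CUA, Leu): 4 synonymous substitutions.
Codon 2 (AGC, Ser): 1 synonymous substitution.
Total: 4 + 1 = 5.

5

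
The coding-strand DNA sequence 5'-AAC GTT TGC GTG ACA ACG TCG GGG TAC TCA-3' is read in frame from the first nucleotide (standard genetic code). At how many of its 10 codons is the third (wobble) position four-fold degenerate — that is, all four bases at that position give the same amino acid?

Codon 1 AAC (Asn): third position 2-fold.
Codon 2 GTT (Val): third position 4-fold.
Codon 3 TGC (Cys): third position 2-fold.
Codon 4 GTG (Val): third position 4-fold.
Codon 5 ACA (Thr): third position 4-fold.
Codon 6 ACG (Thr): third position 4-fold.
Codon 7 TCG (Ser): third position 4-fold.
Codon 8 GGG (Gly): third position 4-fold.
Codon 9 TAC (Tyr): third position 2-fold.
Codon 10 TCA (Ser): third position 4-fold.
Four-fold degenerate third positions: 7.

7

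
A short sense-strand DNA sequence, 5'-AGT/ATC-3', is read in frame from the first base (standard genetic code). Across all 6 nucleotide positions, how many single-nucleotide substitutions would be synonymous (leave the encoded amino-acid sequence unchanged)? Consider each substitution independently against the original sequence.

Codon 1 (AGT, Ser): 1 synonymous substitution.
Codon 2 (ATC, Ile): 2 synonymous substitutions.
Total: 1 + 2 = 3.

3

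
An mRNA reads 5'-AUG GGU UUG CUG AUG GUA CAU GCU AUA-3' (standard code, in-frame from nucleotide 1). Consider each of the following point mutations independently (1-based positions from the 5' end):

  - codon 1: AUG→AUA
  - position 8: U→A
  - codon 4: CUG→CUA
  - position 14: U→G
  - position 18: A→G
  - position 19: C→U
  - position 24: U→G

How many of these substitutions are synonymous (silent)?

Codon 1: AUG (Met) → AUA (Ile) — missense.
Codon 3: UUG (Leu) → UAG (Stop) — nonsense.
Codon 4: CUG (Leu) → CUA (Leu) — synonymous.
Codon 5: AUG (Met) → AGG (Arg) — missense.
Codon 6: GUA (Val) → GUG (Val) — synonymous.
Codon 7: CAU (His) → UAU (Tyr) — missense.
Codon 8: GCU (Ala) → GCG (Ala) — synonymous.
Synonymous: 3 of 7.

3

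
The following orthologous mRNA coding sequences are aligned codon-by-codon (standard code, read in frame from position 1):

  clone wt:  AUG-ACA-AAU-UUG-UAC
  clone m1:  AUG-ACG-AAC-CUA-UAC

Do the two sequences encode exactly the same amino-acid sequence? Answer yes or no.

Codon 1: AUG Met / AUG Met — identical.
Codon 2: ACA Thr / ACG Thr — synonymous.
Codon 3: AAU Asn / AAC Asn — synonymous.
Codon 4: UUG Leu / CUA Leu — synonymous.
Codon 5: UAC Tyr / UAC Tyr — identical.
Nonsynonymous differences: 0 → same protein.

yes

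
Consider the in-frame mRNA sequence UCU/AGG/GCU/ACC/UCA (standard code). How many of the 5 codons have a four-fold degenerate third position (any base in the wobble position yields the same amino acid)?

4

Codon 1 UCU (Ser): third position 4-fold.
Codon 2 AGG (Arg): third position 2-fold.
Codon 3 GCU (Ala): third position 4-fold.
Codon 4 ACC (Thr): third position 4-fold.
Codon 5 UCA (Ser): third position 4-fold.
Four-fold degenerate third positions: 4.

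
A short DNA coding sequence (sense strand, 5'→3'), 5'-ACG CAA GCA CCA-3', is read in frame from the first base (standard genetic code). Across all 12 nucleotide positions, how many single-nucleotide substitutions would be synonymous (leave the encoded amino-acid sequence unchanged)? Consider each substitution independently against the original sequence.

10

Codon 1 (ACG, Thr): 3 synonymous substitutions.
Codon 2 (CAA, Gln): 1 synonymous substitution.
Codon 3 (GCA, Ala): 3 synonymous substitutions.
Codon 4 (CCA, Pro): 3 synonymous substitutions.
Total: 3 + 1 + 3 + 3 = 10.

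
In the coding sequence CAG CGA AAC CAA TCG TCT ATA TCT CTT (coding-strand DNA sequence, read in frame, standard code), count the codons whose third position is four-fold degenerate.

5

Codon 1 CAG (Gln): third position 2-fold.
Codon 2 CGA (Arg): third position 4-fold.
Codon 3 AAC (Asn): third position 2-fold.
Codon 4 CAA (Gln): third position 2-fold.
Codon 5 TCG (Ser): third position 4-fold.
Codon 6 TCT (Ser): third position 4-fold.
Codon 7 ATA (Ile): third position 3-fold.
Codon 8 TCT (Ser): third position 4-fold.
Codon 9 CTT (Leu): third position 4-fold.
Four-fold degenerate third positions: 5.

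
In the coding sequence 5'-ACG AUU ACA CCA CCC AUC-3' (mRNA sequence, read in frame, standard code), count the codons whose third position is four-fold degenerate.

4

Codon 1 ACG (Thr): third position 4-fold.
Codon 2 AUU (Ile): third position 3-fold.
Codon 3 ACA (Thr): third position 4-fold.
Codon 4 CCA (Pro): third position 4-fold.
Codon 5 CCC (Pro): third position 4-fold.
Codon 6 AUC (Ile): third position 3-fold.
Four-fold degenerate third positions: 4.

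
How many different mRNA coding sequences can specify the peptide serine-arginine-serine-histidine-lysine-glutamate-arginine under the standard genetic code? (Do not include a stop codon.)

Ser: 6 codons.
Arg: 6 codons.
Ser: 6 codons.
His: 2 codons.
Lys: 2 codons.
Glu: 2 codons.
Arg: 6 codons.
6 × 6 × 6 × 2 × 2 × 2 × 6 = 10368.

10368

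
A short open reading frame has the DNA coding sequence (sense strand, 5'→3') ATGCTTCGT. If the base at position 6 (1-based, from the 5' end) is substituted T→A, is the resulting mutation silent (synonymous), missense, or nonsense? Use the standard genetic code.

silent

Position 6 falls in codon 2: CTT → Leu.
After the substitution the codon is CTA → Leu.
Both encode Leu, so the change is synonymous.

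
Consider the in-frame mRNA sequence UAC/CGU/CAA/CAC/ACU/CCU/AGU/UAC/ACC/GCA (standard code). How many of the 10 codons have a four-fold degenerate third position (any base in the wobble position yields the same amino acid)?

Codon 1 UAC (Tyr): third position 2-fold.
Codon 2 CGU (Arg): third position 4-fold.
Codon 3 CAA (Gln): third position 2-fold.
Codon 4 CAC (His): third position 2-fold.
Codon 5 ACU (Thr): third position 4-fold.
Codon 6 CCU (Pro): third position 4-fold.
Codon 7 AGU (Ser): third position 2-fold.
Codon 8 UAC (Tyr): third position 2-fold.
Codon 9 ACC (Thr): third position 4-fold.
Codon 10 GCA (Ala): third position 4-fold.
Four-fold degenerate third positions: 5.

5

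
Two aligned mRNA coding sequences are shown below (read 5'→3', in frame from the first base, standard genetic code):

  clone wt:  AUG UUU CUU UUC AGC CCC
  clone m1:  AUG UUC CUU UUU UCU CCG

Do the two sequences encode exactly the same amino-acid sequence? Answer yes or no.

yes

Codon 1: AUG Met / AUG Met — identical.
Codon 2: UUU Phe / UUC Phe — synonymous.
Codon 3: CUU Leu / CUU Leu — identical.
Codon 4: UUC Phe / UUU Phe — synonymous.
Codon 5: AGC Ser / UCU Ser — synonymous.
Codon 6: CCC Pro / CCG Pro — synonymous.
Nonsynonymous differences: 0 → same protein.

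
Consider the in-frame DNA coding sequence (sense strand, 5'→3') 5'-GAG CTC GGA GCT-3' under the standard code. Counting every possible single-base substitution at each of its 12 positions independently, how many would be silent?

Codon 1 (GAG, Glu): 1 synonymous substitution.
Codon 2 (CTC, Leu): 3 synonymous substitutions.
Codon 3 (GGA, Gly): 3 synonymous substitutions.
Codon 4 (GCT, Ala): 3 synonymous substitutions.
Total: 1 + 3 + 3 + 3 = 10.

10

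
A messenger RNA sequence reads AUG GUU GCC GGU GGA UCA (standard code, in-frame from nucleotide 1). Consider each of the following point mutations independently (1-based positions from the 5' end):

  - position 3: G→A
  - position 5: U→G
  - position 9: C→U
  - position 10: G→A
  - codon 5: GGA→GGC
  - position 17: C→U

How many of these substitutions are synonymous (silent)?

Codon 1: AUG (Met) → AUA (Ile) — missense.
Codon 2: GUU (Val) → GGU (Gly) — missense.
Codon 3: GCC (Ala) → GCU (Ala) — synonymous.
Codon 4: GGU (Gly) → AGU (Ser) — missense.
Codon 5: GGA (Gly) → GGC (Gly) — synonymous.
Codon 6: UCA (Ser) → UUA (Leu) — missense.
Synonymous: 2 of 6.

2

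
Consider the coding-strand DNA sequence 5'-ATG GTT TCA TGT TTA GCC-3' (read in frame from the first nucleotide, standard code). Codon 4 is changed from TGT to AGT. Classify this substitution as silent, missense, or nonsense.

Position 10 falls in codon 4: TGT → Cys.
After the substitution the codon is AGT → Ser.
Cys ≠ Ser, so this is a missense mutation.

missense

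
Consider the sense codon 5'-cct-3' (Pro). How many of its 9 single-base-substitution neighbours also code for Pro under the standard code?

3

Position 1: none → 0 synonymous.
Position 2: none → 0 synonymous.
Position 3: CCC, CCA, CCG → 3 synonymous.
Total: 0 + 0 + 3 = 3.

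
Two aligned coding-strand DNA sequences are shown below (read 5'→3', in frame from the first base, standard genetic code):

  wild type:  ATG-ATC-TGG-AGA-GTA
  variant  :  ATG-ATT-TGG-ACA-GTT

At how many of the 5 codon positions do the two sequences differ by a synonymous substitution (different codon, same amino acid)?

Codon 1: ATG Met / ATG Met — identical.
Codon 2: ATC Ile / ATT Ile — synonymous.
Codon 3: TGG Trp / TGG Trp — identical.
Codon 4: AGA Arg / ACA Thr — nonsynonymous.
Codon 5: GTA Val / GTT Val — synonymous.
Synonymous differences: 2.

2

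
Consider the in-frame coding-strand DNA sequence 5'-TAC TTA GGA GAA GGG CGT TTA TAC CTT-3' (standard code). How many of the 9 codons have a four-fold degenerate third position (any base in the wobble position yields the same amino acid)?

Codon 1 TAC (Tyr): third position 2-fold.
Codon 2 TTA (Leu): third position 2-fold.
Codon 3 GGA (Gly): third position 4-fold.
Codon 4 GAA (Glu): third position 2-fold.
Codon 5 GGG (Gly): third position 4-fold.
Codon 6 CGT (Arg): third position 4-fold.
Codon 7 TTA (Leu): third position 2-fold.
Codon 8 TAC (Tyr): third position 2-fold.
Codon 9 CTT (Leu): third position 4-fold.
Four-fold degenerate third positions: 4.

4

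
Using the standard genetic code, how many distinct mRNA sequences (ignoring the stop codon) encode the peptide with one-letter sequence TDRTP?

768

Thr: 4 codons.
Asp: 2 codons.
Arg: 6 codons.
Thr: 4 codons.
Pro: 4 codons.
4 × 2 × 6 × 4 × 4 = 768.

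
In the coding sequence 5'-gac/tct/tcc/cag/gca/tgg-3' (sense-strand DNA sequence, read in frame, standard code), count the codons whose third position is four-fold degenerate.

Codon 1 GAC (Asp): third position 2-fold.
Codon 2 TCT (Ser): third position 4-fold.
Codon 3 TCC (Ser): third position 4-fold.
Codon 4 CAG (Gln): third position 2-fold.
Codon 5 GCA (Ala): third position 4-fold.
Codon 6 TGG (Trp): third position 1-fold.
Four-fold degenerate third positions: 3.

3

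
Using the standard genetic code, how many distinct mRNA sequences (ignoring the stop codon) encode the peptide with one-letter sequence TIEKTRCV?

Thr: 4 codons.
Ile: 3 codons.
Glu: 2 codons.
Lys: 2 codons.
Thr: 4 codons.
Arg: 6 codons.
Cys: 2 codons.
Val: 4 codons.
4 × 3 × 2 × 2 × 4 × 6 × 2 × 4 = 9216.

9216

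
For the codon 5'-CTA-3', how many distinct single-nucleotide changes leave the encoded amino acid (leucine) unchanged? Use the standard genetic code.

4

Position 1: TTA → 1 synonymous.
Position 2: none → 0 synonymous.
Position 3: CTT, CTC, CTG → 3 synonymous.
Total: 1 + 0 + 3 = 4.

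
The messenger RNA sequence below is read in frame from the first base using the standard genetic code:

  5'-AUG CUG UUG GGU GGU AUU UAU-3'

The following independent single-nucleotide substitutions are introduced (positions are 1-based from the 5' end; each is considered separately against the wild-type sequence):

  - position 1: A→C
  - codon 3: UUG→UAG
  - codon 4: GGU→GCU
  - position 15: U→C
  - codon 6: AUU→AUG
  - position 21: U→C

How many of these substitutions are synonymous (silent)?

Codon 1: AUG (Met) → CUG (Leu) — missense.
Codon 3: UUG (Leu) → UAG (Stop) — nonsense.
Codon 4: GGU (Gly) → GCU (Ala) — missense.
Codon 5: GGU (Gly) → GGC (Gly) — synonymous.
Codon 6: AUU (Ile) → AUG (Met) — missense.
Codon 7: UAU (Tyr) → UAC (Tyr) — synonymous.
Synonymous: 2 of 6.

2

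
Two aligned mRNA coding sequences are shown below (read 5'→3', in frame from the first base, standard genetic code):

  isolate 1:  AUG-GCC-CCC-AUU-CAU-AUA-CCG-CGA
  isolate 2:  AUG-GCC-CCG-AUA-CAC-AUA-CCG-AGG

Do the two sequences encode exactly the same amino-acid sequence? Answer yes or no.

yes

Codon 1: AUG Met / AUG Met — identical.
Codon 2: GCC Ala / GCC Ala — identical.
Codon 3: CCC Pro / CCG Pro — synonymous.
Codon 4: AUU Ile / AUA Ile — synonymous.
Codon 5: CAU His / CAC His — synonymous.
Codon 6: AUA Ile / AUA Ile — identical.
Codon 7: CCG Pro / CCG Pro — identical.
Codon 8: CGA Arg / AGG Arg — synonymous.
Nonsynonymous differences: 0 → same protein.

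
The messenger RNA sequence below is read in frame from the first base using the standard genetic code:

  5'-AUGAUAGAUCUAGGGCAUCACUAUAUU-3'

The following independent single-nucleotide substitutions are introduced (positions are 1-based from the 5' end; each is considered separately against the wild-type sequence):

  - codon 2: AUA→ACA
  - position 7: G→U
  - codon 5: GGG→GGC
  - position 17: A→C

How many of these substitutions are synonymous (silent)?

1

Codon 2: AUA (Ile) → ACA (Thr) — missense.
Codon 3: GAU (Asp) → UAU (Tyr) — missense.
Codon 5: GGG (Gly) → GGC (Gly) — synonymous.
Codon 6: CAU (His) → CCU (Pro) — missense.
Synonymous: 1 of 4.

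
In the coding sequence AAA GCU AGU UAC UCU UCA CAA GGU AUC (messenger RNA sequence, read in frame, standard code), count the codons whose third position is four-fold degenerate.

Codon 1 AAA (Lys): third position 2-fold.
Codon 2 GCU (Ala): third position 4-fold.
Codon 3 AGU (Ser): third position 2-fold.
Codon 4 UAC (Tyr): third position 2-fold.
Codon 5 UCU (Ser): third position 4-fold.
Codon 6 UCA (Ser): third position 4-fold.
Codon 7 CAA (Gln): third position 2-fold.
Codon 8 GGU (Gly): third position 4-fold.
Codon 9 AUC (Ile): third position 3-fold.
Four-fold degenerate third positions: 4.

4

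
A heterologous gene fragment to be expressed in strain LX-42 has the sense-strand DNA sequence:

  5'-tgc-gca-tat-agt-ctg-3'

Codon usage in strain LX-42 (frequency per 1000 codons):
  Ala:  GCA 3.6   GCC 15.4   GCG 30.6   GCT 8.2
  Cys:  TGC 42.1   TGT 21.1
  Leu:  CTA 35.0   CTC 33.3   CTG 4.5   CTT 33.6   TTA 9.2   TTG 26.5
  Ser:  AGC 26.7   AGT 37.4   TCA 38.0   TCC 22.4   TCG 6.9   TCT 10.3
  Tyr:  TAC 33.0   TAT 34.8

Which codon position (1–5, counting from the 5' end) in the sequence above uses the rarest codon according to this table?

2

Codon 1 TGC (Cys): 42.1 per 1000.
Codon 2 GCA (Ala): 3.6 per 1000.
Codon 3 TAT (Tyr): 34.8 per 1000.
Codon 4 AGT (Ser): 37.4 per 1000.
Codon 5 CTG (Leu): 4.5 per 1000.
Lowest frequency is 3.6 at codon 2.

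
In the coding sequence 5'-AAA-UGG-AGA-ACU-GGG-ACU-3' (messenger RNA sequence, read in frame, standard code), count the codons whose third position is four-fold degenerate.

Codon 1 AAA (Lys): third position 2-fold.
Codon 2 UGG (Trp): third position 1-fold.
Codon 3 AGA (Arg): third position 2-fold.
Codon 4 ACU (Thr): third position 4-fold.
Codon 5 GGG (Gly): third position 4-fold.
Codon 6 ACU (Thr): third position 4-fold.
Four-fold degenerate third positions: 3.

3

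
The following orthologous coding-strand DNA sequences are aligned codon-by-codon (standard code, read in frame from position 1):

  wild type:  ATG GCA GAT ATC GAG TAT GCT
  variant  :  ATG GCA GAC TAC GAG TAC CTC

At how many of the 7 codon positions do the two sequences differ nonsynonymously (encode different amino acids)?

2

Codon 1: ATG Met / ATG Met — identical.
Codon 2: GCA Ala / GCA Ala — identical.
Codon 3: GAT Asp / GAC Asp — synonymous.
Codon 4: ATC Ile / TAC Tyr — nonsynonymous.
Codon 5: GAG Glu / GAG Glu — identical.
Codon 6: TAT Tyr / TAC Tyr — synonymous.
Codon 7: GCT Ala / CTC Leu — nonsynonymous.
Nonsynonymous differences: 2.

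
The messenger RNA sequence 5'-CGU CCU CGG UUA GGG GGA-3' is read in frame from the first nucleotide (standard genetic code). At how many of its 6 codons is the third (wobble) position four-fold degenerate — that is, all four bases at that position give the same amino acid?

Codon 1 CGU (Arg): third position 4-fold.
Codon 2 CCU (Pro): third position 4-fold.
Codon 3 CGG (Arg): third position 4-fold.
Codon 4 UUA (Leu): third position 2-fold.
Codon 5 GGG (Gly): third position 4-fold.
Codon 6 GGA (Gly): third position 4-fold.
Four-fold degenerate third positions: 5.

5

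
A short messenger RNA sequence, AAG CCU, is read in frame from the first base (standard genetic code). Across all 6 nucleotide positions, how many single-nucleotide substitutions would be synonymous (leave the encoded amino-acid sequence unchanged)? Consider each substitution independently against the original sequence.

Codon 1 (AAG, Lys): 1 synonymous substitution.
Codon 2 (CCU, Pro): 3 synonymous substitutions.
Total: 1 + 3 = 4.

4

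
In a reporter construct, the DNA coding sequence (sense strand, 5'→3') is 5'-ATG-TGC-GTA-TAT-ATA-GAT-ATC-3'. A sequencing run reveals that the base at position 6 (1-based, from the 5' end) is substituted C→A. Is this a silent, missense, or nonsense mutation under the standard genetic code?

Position 6 falls in codon 2: TGC → Cys.
After the substitution the codon is TGA → Stop.
The new codon is a stop codon, so this is a nonsense mutation.

nonsense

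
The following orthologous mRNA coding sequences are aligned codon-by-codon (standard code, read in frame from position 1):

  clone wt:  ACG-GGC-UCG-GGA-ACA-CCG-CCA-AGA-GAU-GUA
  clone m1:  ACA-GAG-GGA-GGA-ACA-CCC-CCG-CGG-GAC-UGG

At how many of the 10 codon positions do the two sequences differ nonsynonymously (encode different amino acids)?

Codon 1: ACG Thr / ACA Thr — synonymous.
Codon 2: GGC Gly / GAG Glu — nonsynonymous.
Codon 3: UCG Ser / GGA Gly — nonsynonymous.
Codon 4: GGA Gly / GGA Gly — identical.
Codon 5: ACA Thr / ACA Thr — identical.
Codon 6: CCG Pro / CCC Pro — synonymous.
Codon 7: CCA Pro / CCG Pro — synonymous.
Codon 8: AGA Arg / CGG Arg — synonymous.
Codon 9: GAU Asp / GAC Asp — synonymous.
Codon 10: GUA Val / UGG Trp — nonsynonymous.
Nonsynonymous differences: 3.

3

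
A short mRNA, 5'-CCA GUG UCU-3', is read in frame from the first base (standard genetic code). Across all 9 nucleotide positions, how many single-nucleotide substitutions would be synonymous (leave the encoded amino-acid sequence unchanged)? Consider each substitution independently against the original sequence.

9

Codon 1 (CCA, Pro): 3 synonymous substitutions.
Codon 2 (GUG, Val): 3 synonymous substitutions.
Codon 3 (UCU, Ser): 3 synonymous substitutions.
Total: 3 + 3 + 3 = 9.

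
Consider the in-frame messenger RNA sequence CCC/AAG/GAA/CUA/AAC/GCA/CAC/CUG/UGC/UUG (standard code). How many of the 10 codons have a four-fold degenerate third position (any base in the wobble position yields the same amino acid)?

4

Codon 1 CCC (Pro): third position 4-fold.
Codon 2 AAG (Lys): third position 2-fold.
Codon 3 GAA (Glu): third position 2-fold.
Codon 4 CUA (Leu): third position 4-fold.
Codon 5 AAC (Asn): third position 2-fold.
Codon 6 GCA (Ala): third position 4-fold.
Codon 7 CAC (His): third position 2-fold.
Codon 8 CUG (Leu): third position 4-fold.
Codon 9 UGC (Cys): third position 2-fold.
Codon 10 UUG (Leu): third position 2-fold.
Four-fold degenerate third positions: 4.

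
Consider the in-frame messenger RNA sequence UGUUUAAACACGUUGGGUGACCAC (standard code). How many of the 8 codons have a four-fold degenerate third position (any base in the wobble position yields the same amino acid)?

2

Codon 1 UGU (Cys): third position 2-fold.
Codon 2 UUA (Leu): third position 2-fold.
Codon 3 AAC (Asn): third position 2-fold.
Codon 4 ACG (Thr): third position 4-fold.
Codon 5 UUG (Leu): third position 2-fold.
Codon 6 GGU (Gly): third position 4-fold.
Codon 7 GAC (Asp): third position 2-fold.
Codon 8 CAC (His): third position 2-fold.
Four-fold degenerate third positions: 2.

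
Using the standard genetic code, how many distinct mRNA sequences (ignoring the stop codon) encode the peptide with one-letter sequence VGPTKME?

Val: 4 codons.
Gly: 4 codons.
Pro: 4 codons.
Thr: 4 codons.
Lys: 2 codons.
Met: 1 codon.
Glu: 2 codons.
4 × 4 × 4 × 4 × 2 × 1 × 2 = 1024.

1024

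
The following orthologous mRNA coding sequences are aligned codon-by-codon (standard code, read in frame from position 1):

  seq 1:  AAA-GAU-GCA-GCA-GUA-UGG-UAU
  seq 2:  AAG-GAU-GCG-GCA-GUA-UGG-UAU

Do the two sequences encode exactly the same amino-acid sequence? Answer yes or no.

Codon 1: AAA Lys / AAG Lys — synonymous.
Codon 2: GAU Asp / GAU Asp — identical.
Codon 3: GCA Ala / GCG Ala — synonymous.
Codon 4: GCA Ala / GCA Ala — identical.
Codon 5: GUA Val / GUA Val — identical.
Codon 6: UGG Trp / UGG Trp — identical.
Codon 7: UAU Tyr / UAU Tyr — identical.
Nonsynonymous differences: 0 → same protein.

yes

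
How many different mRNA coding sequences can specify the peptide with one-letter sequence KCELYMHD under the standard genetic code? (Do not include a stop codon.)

384

Lys: 2 codons.
Cys: 2 codons.
Glu: 2 codons.
Leu: 6 codons.
Tyr: 2 codons.
Met: 1 codon.
His: 2 codons.
Asp: 2 codons.
2 × 2 × 2 × 6 × 2 × 1 × 2 × 2 = 384.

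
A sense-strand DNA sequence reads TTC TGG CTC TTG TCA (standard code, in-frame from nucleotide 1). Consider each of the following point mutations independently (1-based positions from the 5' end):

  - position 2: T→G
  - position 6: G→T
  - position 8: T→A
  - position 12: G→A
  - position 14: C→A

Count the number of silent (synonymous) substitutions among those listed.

Codon 1: TTC (Phe) → TGC (Cys) — missense.
Codon 2: TGG (Trp) → TGT (Cys) — missense.
Codon 3: CTC (Leu) → CAC (His) — missense.
Codon 4: TTG (Leu) → TTA (Leu) — synonymous.
Codon 5: TCA (Ser) → TAA (Stop) — nonsense.
Synonymous: 1 of 5.

1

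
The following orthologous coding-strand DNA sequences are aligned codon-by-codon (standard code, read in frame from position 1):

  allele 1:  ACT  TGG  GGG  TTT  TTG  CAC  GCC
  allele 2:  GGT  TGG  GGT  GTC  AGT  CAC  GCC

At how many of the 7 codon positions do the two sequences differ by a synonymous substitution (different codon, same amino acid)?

1

Codon 1: ACT Thr / GGT Gly — nonsynonymous.
Codon 2: TGG Trp / TGG Trp — identical.
Codon 3: GGG Gly / GGT Gly — synonymous.
Codon 4: TTT Phe / GTC Val — nonsynonymous.
Codon 5: TTG Leu / AGT Ser — nonsynonymous.
Codon 6: CAC His / CAC His — identical.
Codon 7: GCC Ala / GCC Ala — identical.
Synonymous differences: 1.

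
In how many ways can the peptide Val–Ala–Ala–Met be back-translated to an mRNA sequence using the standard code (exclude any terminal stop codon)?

Val: 4 codons.
Ala: 4 codons.
Ala: 4 codons.
Met: 1 codon.
4 × 4 × 4 × 1 = 64.

64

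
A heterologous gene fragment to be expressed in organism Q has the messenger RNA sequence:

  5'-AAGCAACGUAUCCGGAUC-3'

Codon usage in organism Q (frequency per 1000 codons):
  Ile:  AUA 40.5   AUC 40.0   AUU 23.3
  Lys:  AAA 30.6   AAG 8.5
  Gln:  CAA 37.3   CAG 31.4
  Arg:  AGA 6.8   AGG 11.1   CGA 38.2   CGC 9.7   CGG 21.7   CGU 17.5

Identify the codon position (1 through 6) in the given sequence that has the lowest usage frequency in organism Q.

Codon 1 AAG (Lys): 8.5 per 1000.
Codon 2 CAA (Gln): 37.3 per 1000.
Codon 3 CGU (Arg): 17.5 per 1000.
Codon 4 AUC (Ile): 40.0 per 1000.
Codon 5 CGG (Arg): 21.7 per 1000.
Codon 6 AUC (Ile): 40.0 per 1000.
Lowest frequency is 8.5 at codon 1.

1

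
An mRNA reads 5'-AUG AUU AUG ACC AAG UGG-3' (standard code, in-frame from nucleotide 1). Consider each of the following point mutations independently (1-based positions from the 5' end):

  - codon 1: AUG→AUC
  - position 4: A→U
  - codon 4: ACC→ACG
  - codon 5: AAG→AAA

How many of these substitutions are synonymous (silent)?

Codon 1: AUG (Met) → AUC (Ile) — missense.
Codon 2: AUU (Ile) → UUU (Phe) — missense.
Codon 4: ACC (Thr) → ACG (Thr) — synonymous.
Codon 5: AAG (Lys) → AAA (Lys) — synonymous.
Synonymous: 2 of 4.

2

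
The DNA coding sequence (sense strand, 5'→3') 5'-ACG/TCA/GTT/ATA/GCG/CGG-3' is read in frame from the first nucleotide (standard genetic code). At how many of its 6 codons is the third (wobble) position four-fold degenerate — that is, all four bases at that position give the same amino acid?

Codon 1 ACG (Thr): third position 4-fold.
Codon 2 TCA (Ser): third position 4-fold.
Codon 3 GTT (Val): third position 4-fold.
Codon 4 ATA (Ile): third position 3-fold.
Codon 5 GCG (Ala): third position 4-fold.
Codon 6 CGG (Arg): third position 4-fold.
Four-fold degenerate third positions: 5.

5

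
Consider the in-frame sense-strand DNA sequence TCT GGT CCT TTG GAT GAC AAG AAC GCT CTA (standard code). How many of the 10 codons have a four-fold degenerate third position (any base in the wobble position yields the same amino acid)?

5

Codon 1 TCT (Ser): third position 4-fold.
Codon 2 GGT (Gly): third position 4-fold.
Codon 3 CCT (Pro): third position 4-fold.
Codon 4 TTG (Leu): third position 2-fold.
Codon 5 GAT (Asp): third position 2-fold.
Codon 6 GAC (Asp): third position 2-fold.
Codon 7 AAG (Lys): third position 2-fold.
Codon 8 AAC (Asn): third position 2-fold.
Codon 9 GCT (Ala): third position 4-fold.
Codon 10 CTA (Leu): third position 4-fold.
Four-fold degenerate third positions: 5.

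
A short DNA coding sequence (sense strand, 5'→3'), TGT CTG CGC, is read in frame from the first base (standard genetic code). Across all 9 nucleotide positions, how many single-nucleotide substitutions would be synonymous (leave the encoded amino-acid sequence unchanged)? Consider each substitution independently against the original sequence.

Codon 1 (TGT, Cys): 1 synonymous substitution.
Codon 2 (CTG, Leu): 4 synonymous substitutions.
Codon 3 (CGC, Arg): 3 synonymous substitutions.
Total: 1 + 4 + 3 = 8.

8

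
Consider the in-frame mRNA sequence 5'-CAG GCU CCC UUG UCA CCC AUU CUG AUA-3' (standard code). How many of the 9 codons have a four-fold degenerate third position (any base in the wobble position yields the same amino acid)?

5

Codon 1 CAG (Gln): third position 2-fold.
Codon 2 GCU (Ala): third position 4-fold.
Codon 3 CCC (Pro): third position 4-fold.
Codon 4 UUG (Leu): third position 2-fold.
Codon 5 UCA (Ser): third position 4-fold.
Codon 6 CCC (Pro): third position 4-fold.
Codon 7 AUU (Ile): third position 3-fold.
Codon 8 CUG (Leu): third position 4-fold.
Codon 9 AUA (Ile): third position 3-fold.
Four-fold degenerate third positions: 5.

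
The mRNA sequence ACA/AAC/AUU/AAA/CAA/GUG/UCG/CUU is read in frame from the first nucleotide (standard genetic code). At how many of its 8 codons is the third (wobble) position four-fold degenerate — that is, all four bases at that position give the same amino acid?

Codon 1 ACA (Thr): third position 4-fold.
Codon 2 AAC (Asn): third position 2-fold.
Codon 3 AUU (Ile): third position 3-fold.
Codon 4 AAA (Lys): third position 2-fold.
Codon 5 CAA (Gln): third position 2-fold.
Codon 6 GUG (Val): third position 4-fold.
Codon 7 UCG (Ser): third position 4-fold.
Codon 8 CUU (Leu): third position 4-fold.
Four-fold degenerate third positions: 4.

4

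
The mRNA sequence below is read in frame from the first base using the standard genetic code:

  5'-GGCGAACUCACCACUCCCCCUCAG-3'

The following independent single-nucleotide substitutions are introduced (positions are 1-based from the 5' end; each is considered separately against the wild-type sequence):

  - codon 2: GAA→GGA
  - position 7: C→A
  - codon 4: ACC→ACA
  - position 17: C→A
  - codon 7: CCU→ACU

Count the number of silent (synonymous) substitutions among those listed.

1

Codon 2: GAA (Glu) → GGA (Gly) — missense.
Codon 3: CUC (Leu) → AUC (Ile) — missense.
Codon 4: ACC (Thr) → ACA (Thr) — synonymous.
Codon 6: CCC (Pro) → CAC (His) — missense.
Codon 7: CCU (Pro) → ACU (Thr) — missense.
Synonymous: 1 of 5.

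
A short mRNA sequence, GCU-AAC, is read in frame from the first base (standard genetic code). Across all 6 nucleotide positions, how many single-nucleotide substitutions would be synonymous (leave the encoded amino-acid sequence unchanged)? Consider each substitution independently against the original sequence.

Codon 1 (GCU, Ala): 3 synonymous substitutions.
Codon 2 (AAC, Asn): 1 synonymous substitution.
Total: 3 + 1 = 4.

4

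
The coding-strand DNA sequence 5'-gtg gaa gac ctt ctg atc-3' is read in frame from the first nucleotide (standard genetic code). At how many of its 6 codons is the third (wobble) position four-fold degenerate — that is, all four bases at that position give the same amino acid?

Codon 1 GTG (Val): third position 4-fold.
Codon 2 GAA (Glu): third position 2-fold.
Codon 3 GAC (Asp): third position 2-fold.
Codon 4 CTT (Leu): third position 4-fold.
Codon 5 CTG (Leu): third position 4-fold.
Codon 6 ATC (Ile): third position 3-fold.
Four-fold degenerate third positions: 3.

3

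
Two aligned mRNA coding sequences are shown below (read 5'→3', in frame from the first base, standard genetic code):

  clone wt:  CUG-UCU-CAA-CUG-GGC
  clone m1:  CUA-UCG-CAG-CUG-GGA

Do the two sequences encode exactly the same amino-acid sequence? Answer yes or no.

Codon 1: CUG Leu / CUA Leu — synonymous.
Codon 2: UCU Ser / UCG Ser — synonymous.
Codon 3: CAA Gln / CAG Gln — synonymous.
Codon 4: CUG Leu / CUG Leu — identical.
Codon 5: GGC Gly / GGA Gly — synonymous.
Nonsynonymous differences: 0 → same protein.

yes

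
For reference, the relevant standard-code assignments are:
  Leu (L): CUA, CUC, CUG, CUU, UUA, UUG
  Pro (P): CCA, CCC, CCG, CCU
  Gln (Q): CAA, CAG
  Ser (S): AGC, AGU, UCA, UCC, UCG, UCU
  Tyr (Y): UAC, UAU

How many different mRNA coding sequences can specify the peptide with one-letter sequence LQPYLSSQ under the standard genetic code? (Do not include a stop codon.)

Leu: 6 codons.
Gln: 2 codons.
Pro: 4 codons.
Tyr: 2 codons.
Leu: 6 codons.
Ser: 6 codons.
Ser: 6 codons.
Gln: 2 codons.
6 × 2 × 4 × 2 × 6 × 6 × 6 × 2 = 41472.

41472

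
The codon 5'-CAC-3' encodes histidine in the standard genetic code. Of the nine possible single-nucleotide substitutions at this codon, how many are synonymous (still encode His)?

Position 1: none → 0 synonymous.
Position 2: none → 0 synonymous.
Position 3: CAU → 1 synonymous.
Total: 0 + 0 + 1 = 1.

1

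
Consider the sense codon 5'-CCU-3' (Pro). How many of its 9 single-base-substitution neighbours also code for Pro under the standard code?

3

Position 1: none → 0 synonymous.
Position 2: none → 0 synonymous.
Position 3: CCC, CCA, CCG → 3 synonymous.
Total: 0 + 0 + 3 = 3.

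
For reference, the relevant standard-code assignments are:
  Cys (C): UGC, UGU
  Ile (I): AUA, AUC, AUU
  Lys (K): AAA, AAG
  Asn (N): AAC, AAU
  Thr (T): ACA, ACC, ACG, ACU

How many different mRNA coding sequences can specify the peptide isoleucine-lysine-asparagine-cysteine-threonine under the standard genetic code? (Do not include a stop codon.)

96

Ile: 3 codons.
Lys: 2 codons.
Asn: 2 codons.
Cys: 2 codons.
Thr: 4 codons.
3 × 2 × 2 × 2 × 4 = 96.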